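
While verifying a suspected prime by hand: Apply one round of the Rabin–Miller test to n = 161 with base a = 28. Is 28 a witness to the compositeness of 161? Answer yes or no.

n − 1 = 160 = 2^5 · 5, so s = 5 and d = 5.
Repeated squaring mod 161: 28^1 ≡ 28, 28^2 ≡ 140, 28^4 ≡ 119.
5 = 4 + 1, so 28^5 ≡ 119·28 ≡ 112 (mod 161).
x_0 = 28^5 mod 161 = 112.
x_0 is neither 1 nor 160, so continue squaring.
x_1 = 112^2 mod 161 = 147.
x_2 = 147^2 mod 161 = 35.
x_3 = 35^2 mod 161 = 98.
x_4 = 98^2 mod 161 = 105.
Reached i = s−1 = 4 without hitting −1: 28 is a Miller–Rabin witness and 161 is composite.

yes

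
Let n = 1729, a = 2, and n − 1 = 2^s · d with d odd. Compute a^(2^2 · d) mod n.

1

n − 1 = 1728 = 2^6 · 27, so s = 6 and d = 27.
x_0 = 2^27 mod 1729 = 645.
x_1 = 645^2 mod 1729 = 1065.
x_2 = 1065^2 mod 1729 = 1.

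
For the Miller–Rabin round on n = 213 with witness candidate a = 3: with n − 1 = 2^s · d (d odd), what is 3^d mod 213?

114

n − 1 = 212 = 2^2 · 53, so s = 2 and d = 53.
By repeated squaring, 3^53 ≡ 114 (mod 213).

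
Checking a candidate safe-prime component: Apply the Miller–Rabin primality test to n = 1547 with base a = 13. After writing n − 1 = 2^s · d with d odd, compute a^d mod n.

n − 1 = 1546 = 2^1 · 773, so s = 1 and d = 773.
Repeated squaring mod 1547: 13^1 ≡ 13, 13^2 ≡ 169, 13^4 ≡ 715, 13^8 ≡ 715, 13^16 ≡ 715, 13^32 ≡ 715, 13^64 ≡ 715, 13^128 ≡ 715, 13^256 ≡ 715, 13^512 ≡ 715.
773 = 512 + 256 + 4 + 1, so 13^773 ≡ 715·715·715·13 ≡ 13 (mod 1547).

13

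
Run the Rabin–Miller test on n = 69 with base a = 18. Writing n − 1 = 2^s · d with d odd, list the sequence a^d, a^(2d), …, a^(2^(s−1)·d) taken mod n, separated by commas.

n − 1 = 68 = 2^2 · 17, so s = 2 and d = 17.
x_0 = 18^17 mod 69 = 54.
x_1 = 54^2 mod 69 = 18.

54, 18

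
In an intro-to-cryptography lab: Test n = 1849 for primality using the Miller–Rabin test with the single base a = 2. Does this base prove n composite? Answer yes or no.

n − 1 = 1848 = 2^3 · 231, so s = 3 and d = 231.
x_0 = 2^231 mod 1849 = 558.
x_0 is neither 1 nor 1848, so continue squaring.
x_1 = 558^2 mod 1849 = 732.
x_2 = 732^2 mod 1849 = 1463.
Reached i = s−1 = 2 without hitting −1: 2 is a Miller–Rabin witness and 1849 is composite.

yes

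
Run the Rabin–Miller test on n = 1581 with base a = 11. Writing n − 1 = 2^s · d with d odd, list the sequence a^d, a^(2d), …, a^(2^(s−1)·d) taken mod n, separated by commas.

998, 1555

n − 1 = 1580 = 2^2 · 395, so s = 2 and d = 395.
x_0 = 11^395 mod 1581 = 998.
x_1 = 998^2 mod 1581 = 1555.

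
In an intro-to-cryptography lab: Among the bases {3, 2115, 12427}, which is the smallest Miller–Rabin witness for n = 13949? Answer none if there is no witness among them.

3

n − 1 = 13948 = 2^2 · 3487, so s = 2 and d = 3487.
Base 3: x_0 = 3^3487 mod 13949 = 2694. x_0 is neither 1 nor 13948, so continue squaring. x_1 = 2694^2 mod 13949 = 4156. Reached i = s−1 = 1 without hitting −1: 3 is a Miller–Rabin witness and 13949 is composite.
Base 2115: x_0 = 2115^3487 mod 13949 = 8615. x_0 is neither 1 nor 13948, so continue squaring. x_1 = 8615^2 mod 13949 = 9545. Reached i = s−1 = 1 without hitting −1: 2115 is a Miller–Rabin witness and 13949 is composite.
Base 12427: x_0 = 12427^3487 mod 13949 = 3639. x_0 is neither 1 nor 13948, so continue squaring. x_1 = 3639^2 mod 13949 = 4720. Reached i = s−1 = 1 without hitting −1: 12427 is a Miller–Rabin witness and 13949 is composite.
The smallest witness among the given bases is 3.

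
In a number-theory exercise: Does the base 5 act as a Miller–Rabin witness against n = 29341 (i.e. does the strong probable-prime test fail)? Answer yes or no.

n − 1 = 29340 = 2^2 · 7335, so s = 2 and d = 7335.
Repeated squaring mod 29341: 5^1 ≡ 5, 5^2 ≡ 25, 5^4 ≡ 625, 5^8 ≡ 9192, 5^16 ≡ 20125, 5^32 ≡ 21802, 5^64 ≡ 3004, 5^128 ≡ 16329, 5^256 ≡ 14574, 5^512 ≡ 1977, 5^1024 ≡ 6176, 5^2048 ≡ 29017, 5^4096 ≡ 16953.
7335 = 4096 + 2048 + 1024 + 128 + 32 + 4 + 2 + 1, so 5^7335 ≡ 16953·29017·6176·16329·21802·625·25·5 ≡ 15127 (mod 29341).
x_0 = 5^7335 mod 29341 = 15127.
x_0 is neither 1 nor 29340, so continue squaring.
x_1 = 15127^2 mod 29341 = 25011.
Reached i = s−1 = 1 without hitting −1: 5 is a Miller–Rabin witness and 29341 is composite.

yes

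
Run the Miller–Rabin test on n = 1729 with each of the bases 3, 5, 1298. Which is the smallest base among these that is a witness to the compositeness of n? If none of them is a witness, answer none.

3

n − 1 = 1728 = 2^6 · 27, so s = 6 and d = 27.
Base 3: x_0 = 3^27 mod 1729 = 664. x_0 is neither 1 nor 1728, so continue squaring. x_1 = 664^2 mod 1729 = 1. x_1 = 1 but x_0 ≠ ±1, a nontrivial square root of 1 — 3 is a witness and 1729 is composite.
Base 5: x_0 = 5^27 mod 1729 = 1217. x_0 is neither 1 nor 1728, so continue squaring. x_1 = 1217^2 mod 1729 = 1065. x_2 = 1065^2 mod 1729 = 1. x_2 = 1 but x_1 ≠ ±1, a nontrivial square root of 1 — 5 is a witness and 1729 is composite.
Base 1298: x_0 = 1298^27 mod 1729 = 1084. x_0 is neither 1 nor 1728, so continue squaring. x_1 = 1084^2 mod 1729 = 1065. x_2 = 1065^2 mod 1729 = 1. x_2 = 1 but x_1 ≠ ±1, a nontrivial square root of 1 — 1298 is a witness and 1729 is composite.
The smallest witness among the given bases is 3.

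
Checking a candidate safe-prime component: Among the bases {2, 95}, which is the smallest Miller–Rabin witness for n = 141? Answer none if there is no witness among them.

2

n − 1 = 140 = 2^2 · 35, so s = 2 and d = 35.
Base 2: x_0 = 2^35 mod 141 = 101. x_0 is neither 1 nor 140, so continue squaring. x_1 = 101^2 mod 141 = 49. Reached i = s−1 = 1 without hitting −1: 2 is a Miller–Rabin witness and 141 is composite.
Base 95: x_0 = 95^35 mod 141 = 95. x_0 is neither 1 nor 140, so continue squaring. x_1 = 95^2 mod 141 = 1. x_1 = 1 but x_0 ≠ ±1, a nontrivial square root of 1 — 95 is a witness and 141 is composite.
The smallest witness among the given bases is 2.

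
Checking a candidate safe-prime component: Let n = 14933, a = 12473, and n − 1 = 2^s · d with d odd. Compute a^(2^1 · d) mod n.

4900

n − 1 = 14932 = 2^2 · 3733, so s = 2 and d = 3733.
x_0 = 12473^3733 mod 14933 = 70.
x_1 = 70^2 mod 14933 = 4900.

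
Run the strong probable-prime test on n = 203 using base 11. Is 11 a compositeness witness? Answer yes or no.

yes

n − 1 = 202 = 2^1 · 101, so s = 1 and d = 101.
x_0 = 11^101 mod 203 = 177.
x_0 ∉ {1, 202} and s = 1, so 11 is a Miller–Rabin witness and 203 is composite.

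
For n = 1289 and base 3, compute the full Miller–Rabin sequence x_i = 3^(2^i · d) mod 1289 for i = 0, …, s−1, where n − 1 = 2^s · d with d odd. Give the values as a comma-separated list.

n − 1 = 1288 = 2^3 · 161, so s = 3 and d = 161.
x_0 = 3^161 mod 1289 = 792.
x_1 = 792^2 mod 1289 = 810.
x_2 = 810^2 mod 1289 = 1288.

792, 810, 1288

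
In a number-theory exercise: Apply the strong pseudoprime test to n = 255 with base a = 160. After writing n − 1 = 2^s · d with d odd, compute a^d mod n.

n − 1 = 254 = 2^1 · 127, so s = 1 and d = 127.
160^127 mod 255 = 175.

175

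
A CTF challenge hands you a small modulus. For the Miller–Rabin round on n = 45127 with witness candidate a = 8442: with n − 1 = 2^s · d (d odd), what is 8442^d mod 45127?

n − 1 = 45126 = 2^1 · 22563, so s = 1 and d = 22563.
Repeated squaring mod 45127: 8442^1 ≡ 8442, 8442^2 ≡ 11831, 8442^4 ≡ 33734, 8442^8 ≡ 15197, 8442^16 ≡ 33950, 8442^32 ≡ 13793, 8442^64 ≡ 36544, 8442^128 ≡ 20625, 8442^256 ≡ 23523, 8442^512 ≡ 29382, 8442^1024 ≡ 22414, 8442^2048 ≡ 33632, 8442^4096 ≡ 3169, 8442^8192 ≡ 24367, 8442^16384 ≡ 14750.
22563 = 16384 + 4096 + 2048 + 32 + 2 + 1, so 8442^22563 ≡ 14750·3169·33632·13793·11831·8442 ≡ 45126 (mod 45127).

45126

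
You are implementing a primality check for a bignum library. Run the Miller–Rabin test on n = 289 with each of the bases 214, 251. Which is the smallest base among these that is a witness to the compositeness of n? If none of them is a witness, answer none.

n − 1 = 288 = 2^5 · 9, so s = 5 and d = 9.
Base 214: x_0 = 214^9 mod 289 = 75. x_0 is neither 1 nor 288, so continue squaring. x_1 = 75^2 mod 289 = 134. x_2 = 134^2 mod 289 = 38. x_3 = 38^2 mod 289 = 288. x_3 ≡ −1, so 214 is not a witness.
Base 251: x_0 = 251^9 mod 289 = 251. x_0 is neither 1 nor 288, so continue squaring. x_1 = 251^2 mod 289 = 288. x_1 ≡ −1, so 251 is not a witness.
No listed base is a witness for 289.

none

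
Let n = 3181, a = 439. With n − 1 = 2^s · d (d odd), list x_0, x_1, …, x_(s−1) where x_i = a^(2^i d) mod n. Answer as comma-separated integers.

n − 1 = 3180 = 2^2 · 795, so s = 2 and d = 795.
x_0 = 439^795 mod 3181 = 282.
x_1 = 282^2 mod 3181 = 3180.

282, 3180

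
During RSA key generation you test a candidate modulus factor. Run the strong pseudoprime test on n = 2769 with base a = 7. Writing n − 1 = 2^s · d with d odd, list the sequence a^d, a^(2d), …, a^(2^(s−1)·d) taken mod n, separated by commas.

1675, 628, 1186, 2713

n − 1 = 2768 = 2^4 · 173, so s = 4 and d = 173.
x_0 = 7^173 mod 2769 = 1675.
x_1 = 1675^2 mod 2769 = 628.
x_2 = 628^2 mod 2769 = 1186.
x_3 = 1186^2 mod 2769 = 2713.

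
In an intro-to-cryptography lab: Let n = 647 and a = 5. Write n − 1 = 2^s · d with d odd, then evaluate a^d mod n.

646

n − 1 = 646 = 2^1 · 323, so s = 1 and d = 323.
5^323 mod 647 = 646.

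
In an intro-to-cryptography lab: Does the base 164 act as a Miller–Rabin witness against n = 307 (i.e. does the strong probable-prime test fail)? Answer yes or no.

n − 1 = 306 = 2^1 · 153, so s = 1 and d = 153.
x_0 = 164^153 mod 307 = 1.
x_0 = 1, so 164 is not a witness.

no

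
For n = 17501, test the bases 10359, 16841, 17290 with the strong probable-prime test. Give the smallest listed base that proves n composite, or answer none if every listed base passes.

n − 1 = 17500 = 2^2 · 4375, so s = 2 and d = 4375.
Base 10359: x_0 = 10359^4375 mod 17501 = 17500. x_0 = 17500 ≡ −1, so 10359 is not a witness.
Base 16841: x_0 = 16841^4375 mod 17501 = 14498. x_0 is neither 1 nor 17500, so continue squaring. x_1 = 14498^2 mod 17501 = 4994. Reached i = s−1 = 1 without hitting −1: 16841 is a Miller–Rabin witness and 17501 is composite.
Base 17290: x_0 = 17290^4375 mod 17501 = 3785. x_0 is neither 1 nor 17500, so continue squaring. x_1 = 3785^2 mod 17501 = 10407. Reached i = s−1 = 1 without hitting −1: 17290 is a Miller–Rabin witness and 17501 is composite.
The smallest witness among the given bases is 16841.

16841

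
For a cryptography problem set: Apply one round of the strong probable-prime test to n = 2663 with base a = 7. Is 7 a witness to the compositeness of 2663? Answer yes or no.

no

n − 1 = 2662 = 2^1 · 1331, so s = 1 and d = 1331.
x_0 = 7^1331 mod 2663 = 1.
x_0 = 1, so 7 is not a witness.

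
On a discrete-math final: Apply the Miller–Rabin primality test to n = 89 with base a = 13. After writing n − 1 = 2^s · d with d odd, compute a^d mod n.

77

n − 1 = 88 = 2^3 · 11, so s = 3 and d = 11.
13^11 mod 89 = 77.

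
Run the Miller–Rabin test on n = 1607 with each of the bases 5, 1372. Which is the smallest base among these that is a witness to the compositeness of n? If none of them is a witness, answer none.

n − 1 = 1606 = 2^1 · 803, so s = 1 and d = 803.
Base 5: x_0 = 5^803 mod 1607 = 1606. x_0 = 1606 ≡ −1, so 5 is not a witness.
Base 1372: x_0 = 1372^803 mod 1607 = 1606. x_0 = 1606 ≡ −1, so 1372 is not a witness.
No listed base is a witness for 1607.

none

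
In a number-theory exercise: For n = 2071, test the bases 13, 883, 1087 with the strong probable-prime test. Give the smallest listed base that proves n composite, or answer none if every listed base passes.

13

n − 1 = 2070 = 2^1 · 1035, so s = 1 and d = 1035.
Base 13: x_0 = 13^1035 mod 2071 = 1082. x_0 ∉ {1, 2070} and s = 1, so 13 is a Miller–Rabin witness and 2071 is composite.
Base 883: x_0 = 883^1035 mod 2071 = 913. x_0 ∉ {1, 2070} and s = 1, so 883 is a Miller–Rabin witness and 2071 is composite.
Base 1087: x_0 = 1087^1035 mod 2071 = 1027. x_0 ∉ {1, 2070} and s = 1, so 1087 is a Miller–Rabin witness and 2071 is composite.
The smallest witness among the given bases is 13.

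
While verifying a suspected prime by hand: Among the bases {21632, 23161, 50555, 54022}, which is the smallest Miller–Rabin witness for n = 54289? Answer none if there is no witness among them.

23161

n − 1 = 54288 = 2^4 · 3393, so s = 4 and d = 3393.
Base 21632: x_0 = 21632^3393 mod 54289 = 54288. x_0 = 54288 ≡ −1, so 21632 is not a witness.
Base 23161: x_0 = 23161^3393 mod 54289 = 35047. x_0 is neither 1 nor 54288, so continue squaring. x_1 = 35047^2 mod 54289 = 3584. x_2 = 3584^2 mod 54289 = 32852. x_3 = 32852^2 mod 54289 = 42873. Reached i = s−1 = 3 without hitting −1: 23161 is a Miller–Rabin witness and 54289 is composite.
Base 50555: x_0 = 50555^3393 mod 54289 = 40763. x_0 is neither 1 nor 54288, so continue squaring. x_1 = 40763^2 mod 54289 = 53035. x_2 = 53035^2 mod 54289 = 52424. x_3 = 52424^2 mod 54289 = 3729. Reached i = s−1 = 3 without hitting −1: 50555 is a Miller–Rabin witness and 54289 is composite.
Base 54022: x_0 = 54022^3393 mod 54289 = 42037. x_0 is neither 1 nor 54288, so continue squaring. x_1 = 42037^2 mod 54289 = 2419. x_2 = 2419^2 mod 54289 = 42638. x_3 = 42638^2 mod 54289 = 23301. Reached i = s−1 = 3 without hitting −1: 54022 is a Miller–Rabin witness and 54289 is composite.
The smallest witness among the given bases is 23161.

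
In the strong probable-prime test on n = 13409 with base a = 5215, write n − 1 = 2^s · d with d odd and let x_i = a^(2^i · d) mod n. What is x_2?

10220

n − 1 = 13408 = 2^5 · 419, so s = 5 and d = 419.
x_0 = 5215^419 mod 13409 = 11540.
x_1 = 11540^2 mod 13409 = 6821.
x_2 = 6821^2 mod 13409 = 10220.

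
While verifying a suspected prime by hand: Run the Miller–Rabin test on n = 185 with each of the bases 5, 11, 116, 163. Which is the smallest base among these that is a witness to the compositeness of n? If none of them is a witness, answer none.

5

n − 1 = 184 = 2^3 · 23, so s = 3 and d = 23.
Base 5: x_0 = 5^23 mod 185 = 20. x_0 is neither 1 nor 184, so continue squaring. x_1 = 20^2 mod 185 = 30. x_2 = 30^2 mod 185 = 160. Reached i = s−1 = 2 without hitting −1: 5 is a Miller–Rabin witness and 185 is composite.
Base 11: x_0 = 11^23 mod 185 = 101. x_0 is neither 1 nor 184, so continue squaring. x_1 = 101^2 mod 185 = 26. x_2 = 26^2 mod 185 = 121. Reached i = s−1 = 2 without hitting −1: 11 is a Miller–Rabin witness and 185 is composite.
Base 116: x_0 = 116^23 mod 185 = 131. x_0 is neither 1 nor 184, so continue squaring. x_1 = 131^2 mod 185 = 141. x_2 = 141^2 mod 185 = 86. Reached i = s−1 = 2 without hitting −1: 116 is a Miller–Rabin witness and 185 is composite.
Base 163: x_0 = 163^23 mod 185 = 87. x_0 is neither 1 nor 184, so continue squaring. x_1 = 87^2 mod 185 = 169. x_2 = 169^2 mod 185 = 71. Reached i = s−1 = 2 without hitting −1: 163 is a Miller–Rabin witness and 185 is composite.
The smallest witness among the given bases is 5.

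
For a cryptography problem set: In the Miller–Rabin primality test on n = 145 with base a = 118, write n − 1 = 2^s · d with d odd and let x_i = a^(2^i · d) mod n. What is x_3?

n − 1 = 144 = 2^4 · 9, so s = 4 and d = 9.
x_0 = 118^9 mod 145 = 48.
x_1 = 48^2 mod 145 = 129.
x_2 = 129^2 mod 145 = 111.
x_3 = 111^2 mod 145 = 141.

141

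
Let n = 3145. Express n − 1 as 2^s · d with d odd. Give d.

Halving: 3144 → 1572 → 786 → 393; 393 is odd.
So 3144 = 2^3 · 393.

393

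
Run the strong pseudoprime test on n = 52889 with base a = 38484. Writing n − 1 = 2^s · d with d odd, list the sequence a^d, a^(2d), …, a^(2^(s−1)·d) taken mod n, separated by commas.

37356, 47360, 52888

n − 1 = 52888 = 2^3 · 6611, so s = 3 and d = 6611.
x_0 = 38484^6611 mod 52889 = 37356.
x_1 = 37356^2 mod 52889 = 47360.
x_2 = 47360^2 mod 52889 = 52888.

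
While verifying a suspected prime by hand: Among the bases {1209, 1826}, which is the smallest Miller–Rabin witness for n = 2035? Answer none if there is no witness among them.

1826

n − 1 = 2034 = 2^1 · 1017, so s = 1 and d = 1017.
Base 1209: x_0 = 1209^1017 mod 2035 = 2034. x_0 = 2034 ≡ −1, so 1209 is not a witness.
Base 1826: x_0 = 1826^1017 mod 2035 = 561. x_0 ∉ {1, 2034} and s = 1, so 1826 is a Miller–Rabin witness and 2035 is composite.
The smallest witness among the given bases is 1826.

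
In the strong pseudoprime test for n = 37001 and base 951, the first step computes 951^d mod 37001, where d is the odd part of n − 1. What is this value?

22955

n − 1 = 37000 = 2^3 · 4625, so s = 3 and d = 4625.
951^4625 mod 37001 = 22955.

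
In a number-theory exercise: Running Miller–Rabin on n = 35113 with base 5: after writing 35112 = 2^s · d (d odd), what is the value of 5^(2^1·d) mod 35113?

n − 1 = 35112 = 2^3 · 4389, so s = 3 and d = 4389.
x_0 = 5^4389 mod 35113 = 20506.
x_1 = 20506^2 mod 35113 = 17861.

17861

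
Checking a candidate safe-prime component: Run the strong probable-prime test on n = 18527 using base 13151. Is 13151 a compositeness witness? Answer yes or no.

yes

n − 1 = 18526 = 2^1 · 9263, so s = 1 and d = 9263.
x_0 = 13151^9263 mod 18527 = 12875.
x_0 ∉ {1, 18526} and s = 1, so 13151 is a Miller–Rabin witness and 18527 is composite.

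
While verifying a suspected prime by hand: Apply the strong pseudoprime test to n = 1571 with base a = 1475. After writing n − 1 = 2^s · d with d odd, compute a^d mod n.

1

n − 1 = 1570 = 2^1 · 785, so s = 1 and d = 785.
1475^785 mod 1571 = 1.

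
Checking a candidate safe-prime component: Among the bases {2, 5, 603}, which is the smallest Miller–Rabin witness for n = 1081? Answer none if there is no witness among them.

2

n − 1 = 1080 = 2^3 · 135, so s = 3 and d = 135.
Base 2: x_0 = 2^135 mod 1081 = 100. x_0 is neither 1 nor 1080, so continue squaring. x_1 = 100^2 mod 1081 = 271. x_2 = 271^2 mod 1081 = 1014. Reached i = s−1 = 2 without hitting −1: 2 is a Miller–Rabin witness and 1081 is composite.
Base 5: x_0 = 5^135 mod 1081 = 608. x_0 is neither 1 nor 1080, so continue squaring. x_1 = 608^2 mod 1081 = 1043. x_2 = 1043^2 mod 1081 = 363. Reached i = s−1 = 2 without hitting −1: 5 is a Miller–Rabin witness and 1081 is composite.
Base 603: x_0 = 603^135 mod 1081 = 677. x_0 is neither 1 nor 1080, so continue squaring. x_1 = 677^2 mod 1081 = 1066. x_2 = 1066^2 mod 1081 = 225. Reached i = s−1 = 2 without hitting −1: 603 is a Miller–Rabin witness and 1081 is composite.
The smallest witness among the given bases is 2.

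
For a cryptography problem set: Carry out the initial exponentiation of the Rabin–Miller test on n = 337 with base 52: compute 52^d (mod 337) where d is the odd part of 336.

1

n − 1 = 336 = 2^4 · 21, so s = 4 and d = 21.
Repeated squaring mod 337: 52^1 ≡ 52, 52^2 ≡ 8, 52^4 ≡ 64, 52^8 ≡ 52, 52^16 ≡ 8.
21 = 16 + 4 + 1, so 52^21 ≡ 8·64·52 ≡ 1 (mod 337).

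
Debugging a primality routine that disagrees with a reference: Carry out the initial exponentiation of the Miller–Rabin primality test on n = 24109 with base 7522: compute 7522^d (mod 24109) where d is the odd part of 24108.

24108

n − 1 = 24108 = 2^2 · 6027, so s = 2 and d = 6027.
7522^6027 mod 24109 = 24108.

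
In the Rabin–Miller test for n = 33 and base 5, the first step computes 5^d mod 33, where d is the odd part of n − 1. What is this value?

5

n − 1 = 32 = 2^5 · 1, so s = 5 and d = 1.
5^1 mod 33 = 5.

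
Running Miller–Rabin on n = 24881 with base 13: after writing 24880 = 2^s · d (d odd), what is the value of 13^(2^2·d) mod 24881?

15171

n − 1 = 24880 = 2^4 · 1555, so s = 4 and d = 1555.
x_0 = 13^1555 mod 24881 = 24582.
x_1 = 24582^2 mod 24881 = 14758.
x_2 = 14758^2 mod 24881 = 15171.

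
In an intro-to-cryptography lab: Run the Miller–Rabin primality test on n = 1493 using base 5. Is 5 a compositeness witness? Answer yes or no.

n − 1 = 1492 = 2^2 · 373, so s = 2 and d = 373.
x_0 = 5^373 mod 1493 = 1061.
x_0 is neither 1 nor 1492, so continue squaring.
x_1 = 1061^2 mod 1493 = 1492.
x_1 ≡ −1, so 5 is not a witness.

no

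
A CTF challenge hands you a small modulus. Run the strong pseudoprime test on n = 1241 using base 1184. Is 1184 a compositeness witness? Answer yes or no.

n − 1 = 1240 = 2^3 · 155, so s = 3 and d = 155.
Repeated squaring mod 1241: 1184^1 ≡ 1184, 1184^2 ≡ 767, 1184^4 ≡ 55, 1184^8 ≡ 543, 1184^16 ≡ 732, 1184^32 ≡ 953, 1184^64 ≡ 1038, 1184^128 ≡ 256.
155 = 128 + 16 + 8 + 2 + 1, so 1184^155 ≡ 256·732·543·767·1184 ≡ 913 (mod 1241).
x_0 = 1184^155 mod 1241 = 913.
x_0 is neither 1 nor 1240, so continue squaring.
x_1 = 913^2 mod 1241 = 858.
x_2 = 858^2 mod 1241 = 251.
Reached i = s−1 = 2 without hitting −1: 1184 is a Miller–Rabin witness and 1241 is composite.

yes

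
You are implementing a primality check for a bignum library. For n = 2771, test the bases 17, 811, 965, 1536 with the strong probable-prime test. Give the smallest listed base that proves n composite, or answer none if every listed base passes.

n − 1 = 2770 = 2^1 · 1385, so s = 1 and d = 1385.
Base 17: x_0 = 17^1385 mod 2771 = 2295. x_0 ∉ {1, 2770} and s = 1, so 17 is a Miller–Rabin witness and 2771 is composite.
Base 811: x_0 = 811^1385 mod 2771 = 1620. x_0 ∉ {1, 2770} and s = 1, so 811 is a Miller–Rabin witness and 2771 is composite.
Base 965: x_0 = 965^1385 mod 2771 = 2274. x_0 ∉ {1, 2770} and s = 1, so 965 is a Miller–Rabin witness and 2771 is composite.
Base 1536: x_0 = 1536^1385 mod 2771 = 62. x_0 ∉ {1, 2770} and s = 1, so 1536 is a Miller–Rabin witness and 2771 is composite.
The smallest witness among the given bases is 17.

17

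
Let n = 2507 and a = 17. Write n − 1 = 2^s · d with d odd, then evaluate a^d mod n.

272

n − 1 = 2506 = 2^1 · 1253, so s = 1 and d = 1253.
Repeated squaring mod 2507: 17^1 ≡ 17, 17^2 ≡ 289, 17^4 ≡ 790, 17^8 ≡ 2364, 17^16 ≡ 393, 17^32 ≡ 1522, 17^64 ≡ 16, 17^128 ≡ 256, 17^256 ≡ 354, 17^512 ≡ 2473, 17^1024 ≡ 1156.
1253 = 1024 + 128 + 64 + 32 + 4 + 1, so 17^1253 ≡ 1156·256·16·1522·790·17 ≡ 272 (mod 2507).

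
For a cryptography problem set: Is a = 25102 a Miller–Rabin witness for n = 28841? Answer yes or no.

yes

n − 1 = 28840 = 2^3 · 3605, so s = 3 and d = 3605.
By repeated squaring, 25102^3605 ≡ 11967 (mod 28841).
x_0 = 25102^3605 mod 28841 = 11967.
x_0 is neither 1 nor 28840, so continue squaring.
x_1 = 11967^2 mod 28841 = 13524.
x_2 = 13524^2 mod 28841 = 17795.
Reached i = s−1 = 2 without hitting −1: 25102 is a Miller–Rabin witness and 28841 is composite.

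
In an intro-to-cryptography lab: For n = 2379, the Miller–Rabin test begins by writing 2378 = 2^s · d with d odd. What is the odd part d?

1189

Halving: 2378 → 1189; 1189 is odd.
So 2378 = 2^1 · 1189.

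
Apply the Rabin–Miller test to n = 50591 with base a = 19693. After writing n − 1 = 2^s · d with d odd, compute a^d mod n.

n − 1 = 50590 = 2^1 · 25295, so s = 1 and d = 25295.
By repeated squaring, 19693^25295 ≡ 1 (mod 50591).

1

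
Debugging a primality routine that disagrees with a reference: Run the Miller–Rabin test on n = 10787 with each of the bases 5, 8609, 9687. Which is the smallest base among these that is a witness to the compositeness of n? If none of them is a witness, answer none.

n − 1 = 10786 = 2^1 · 5393, so s = 1 and d = 5393.
Base 5: x_0 = 5^5393 mod 10787 = 6289. x_0 ∉ {1, 10786} and s = 1, so 5 is a Miller–Rabin witness and 10787 is composite.
Base 8609: x_0 = 8609^5393 mod 10787 = 3471. x_0 ∉ {1, 10786} and s = 1, so 8609 is a Miller–Rabin witness and 10787 is composite.
Base 9687: x_0 = 9687^5393 mod 10787 = 9540. x_0 ∉ {1, 10786} and s = 1, so 9687 is a Miller–Rabin witness and 10787 is composite.
The smallest witness among the given bases is 5.

5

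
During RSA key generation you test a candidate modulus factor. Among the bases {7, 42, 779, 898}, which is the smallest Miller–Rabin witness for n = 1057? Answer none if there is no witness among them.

n − 1 = 1056 = 2^5 · 33, so s = 5 and d = 33.
Base 7: x_0 = 7^33 mod 1057 = 630. x_0 is neither 1 nor 1056, so continue squaring. x_1 = 630^2 mod 1057 = 525. x_2 = 525^2 mod 1057 = 805. x_3 = 805^2 mod 1057 = 84. x_4 = 84^2 mod 1057 = 714. Reached i = s−1 = 4 without hitting −1: 7 is a Miller–Rabin witness and 1057 is composite.
Base 42: x_0 = 42^33 mod 1057 = 805. x_0 is neither 1 nor 1056, so continue squaring. x_1 = 805^2 mod 1057 = 84. x_2 = 84^2 mod 1057 = 714. x_3 = 714^2 mod 1057 = 322. x_4 = 322^2 mod 1057 = 98. Reached i = s−1 = 4 without hitting −1: 42 is a Miller–Rabin witness and 1057 is composite.
Base 779: x_0 = 779^33 mod 1057 = 820. x_0 is neither 1 nor 1056, so continue squaring. x_1 = 820^2 mod 1057 = 148. x_2 = 148^2 mod 1057 = 764. x_3 = 764^2 mod 1057 = 232. x_4 = 232^2 mod 1057 = 974. Reached i = s−1 = 4 without hitting −1: 779 is a Miller–Rabin witness and 1057 is composite.
Base 898: x_0 = 898^33 mod 1057 = 92. x_0 is neither 1 nor 1056, so continue squaring. x_1 = 92^2 mod 1057 = 8. x_2 = 8^2 mod 1057 = 64. x_3 = 64^2 mod 1057 = 925. x_4 = 925^2 mod 1057 = 512. Reached i = s−1 = 4 without hitting −1: 898 is a Miller–Rabin witness and 1057 is composite.
The smallest witness among the given bases is 7.

7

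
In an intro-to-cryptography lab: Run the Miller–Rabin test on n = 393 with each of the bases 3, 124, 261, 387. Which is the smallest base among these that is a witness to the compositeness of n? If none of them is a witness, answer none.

3

n − 1 = 392 = 2^3 · 49, so s = 3 and d = 49.
Base 3: x_0 = 3^49 mod 393 = 144. x_0 is neither 1 nor 392, so continue squaring. x_1 = 144^2 mod 393 = 300. x_2 = 300^2 mod 393 = 3. Reached i = s−1 = 2 without hitting −1: 3 is a Miller–Rabin witness and 393 is composite.
Base 124: x_0 = 124^49 mod 393 = 85. x_0 is neither 1 nor 392, so continue squaring. x_1 = 85^2 mod 393 = 151. x_2 = 151^2 mod 393 = 7. Reached i = s−1 = 2 without hitting −1: 124 is a Miller–Rabin witness and 393 is composite.
Base 261: x_0 = 261^49 mod 393 = 261. x_0 is neither 1 nor 392, so continue squaring. x_1 = 261^2 mod 393 = 132. x_2 = 132^2 mod 393 = 132. Reached i = s−1 = 2 without hitting −1: 261 is a Miller–Rabin witness and 393 is composite.
Base 387: x_0 = 387^49 mod 393 = 135. x_0 is neither 1 nor 392, so continue squaring. x_1 = 135^2 mod 393 = 147. x_2 = 147^2 mod 393 = 387. Reached i = s−1 = 2 without hitting −1: 387 is a Miller–Rabin witness and 393 is composite.
The smallest witness among the given bases is 3.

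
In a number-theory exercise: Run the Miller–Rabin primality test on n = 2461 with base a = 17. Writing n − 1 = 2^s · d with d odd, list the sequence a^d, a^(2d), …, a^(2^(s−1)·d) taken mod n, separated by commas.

1422, 1603

n − 1 = 2460 = 2^2 · 615, so s = 2 and d = 615.
x_0 = 17^615 mod 2461 = 1422.
x_1 = 1422^2 mod 2461 = 1603.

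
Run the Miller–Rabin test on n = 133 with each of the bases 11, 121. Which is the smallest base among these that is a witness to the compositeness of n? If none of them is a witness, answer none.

n − 1 = 132 = 2^2 · 33, so s = 2 and d = 33.
Base 11: x_0 = 11^33 mod 133 = 1. x_0 = 1, so 11 is not a witness.
Base 121: x_0 = 121^33 mod 133 = 1. x_0 = 1, so 121 is not a witness.
No listed base is a witness for 133.

none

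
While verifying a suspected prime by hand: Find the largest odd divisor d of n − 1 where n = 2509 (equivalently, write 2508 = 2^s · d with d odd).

627

Halving: 2508 → 1254 → 627; 627 is odd.
So 2508 = 2^2 · 627.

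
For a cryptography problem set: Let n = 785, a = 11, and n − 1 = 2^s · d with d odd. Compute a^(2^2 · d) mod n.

11

n − 1 = 784 = 2^4 · 49, so s = 4 and d = 49.
x_0 = 11^49 mod 785 = 176.
x_1 = 176^2 mod 785 = 361.
x_2 = 361^2 mod 785 = 11.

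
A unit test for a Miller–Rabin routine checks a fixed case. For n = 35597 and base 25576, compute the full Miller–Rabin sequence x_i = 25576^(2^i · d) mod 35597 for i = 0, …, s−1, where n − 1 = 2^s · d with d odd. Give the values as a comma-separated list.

20573, 35596

n − 1 = 35596 = 2^2 · 8899, so s = 2 and d = 8899.
x_0 = 25576^8899 mod 35597 = 20573.
x_1 = 20573^2 mod 35597 = 35596.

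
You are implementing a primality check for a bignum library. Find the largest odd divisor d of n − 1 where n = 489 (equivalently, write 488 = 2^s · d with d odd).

Halving: 488 → 244 → 122 → 61; 61 is odd.
So 488 = 2^3 · 61.

61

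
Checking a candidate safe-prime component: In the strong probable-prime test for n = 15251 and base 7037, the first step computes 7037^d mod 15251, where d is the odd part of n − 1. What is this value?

1

n − 1 = 15250 = 2^1 · 7625, so s = 1 and d = 7625.
Repeated squaring mod 15251: 7037^1 ≡ 7037, 7037^2 ≡ 14623, 7037^4 ≡ 13109, 7037^8 ≡ 12864, 7037^16 ≡ 9146, 7037^32 ≡ 12832, 7037^64 ≡ 10428, 7037^128 ≡ 3554, 7037^256 ≡ 3088, 7037^512 ≡ 3869, 7037^1024 ≡ 7930, 7037^2048 ≡ 5027, 7037^4096 ≡ 15073.
7625 = 4096 + 2048 + 1024 + 256 + 128 + 64 + 8 + 1, so 7037^7625 ≡ 15073·5027·7930·3088·3554·10428·12864·7037 ≡ 1 (mod 15251).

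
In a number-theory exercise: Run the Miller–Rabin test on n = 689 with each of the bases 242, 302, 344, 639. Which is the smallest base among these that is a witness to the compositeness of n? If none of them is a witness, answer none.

n − 1 = 688 = 2^4 · 43, so s = 4 and d = 43.
Base 242: x_0 = 242^43 mod 689 = 447. x_0 is neither 1 nor 688, so continue squaring. x_1 = 447^2 mod 689 = 688. x_1 ≡ −1, so 242 is not a witness.
Base 302: x_0 = 302^43 mod 689 = 237. x_0 is neither 1 nor 688, so continue squaring. x_1 = 237^2 mod 689 = 360. x_2 = 360^2 mod 689 = 68. x_3 = 68^2 mod 689 = 490. Reached i = s−1 = 3 without hitting −1: 302 is a Miller–Rabin witness and 689 is composite.
Base 344: x_0 = 344^43 mod 689 = 124. x_0 is neither 1 nor 688, so continue squaring. x_1 = 124^2 mod 689 = 218. x_2 = 218^2 mod 689 = 672. x_3 = 672^2 mod 689 = 289. Reached i = s−1 = 3 without hitting −1: 344 is a Miller–Rabin witness and 689 is composite.
Base 639: x_0 = 639^43 mod 689 = 167. x_0 is neither 1 nor 688, so continue squaring. x_1 = 167^2 mod 689 = 329. x_2 = 329^2 mod 689 = 68. x_3 = 68^2 mod 689 = 490. Reached i = s−1 = 3 without hitting −1: 639 is a Miller–Rabin witness and 689 is composite.
The smallest witness among the given bases is 302.

302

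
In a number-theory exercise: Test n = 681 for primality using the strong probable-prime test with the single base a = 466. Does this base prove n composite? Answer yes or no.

yes

n − 1 = 680 = 2^3 · 85, so s = 3 and d = 85.
x_0 = 466^85 mod 681 = 10.
x_0 is neither 1 nor 680, so continue squaring.
x_1 = 10^2 mod 681 = 100.
x_2 = 100^2 mod 681 = 466.
Reached i = s−1 = 2 without hitting −1: 466 is a Miller–Rabin witness and 681 is composite.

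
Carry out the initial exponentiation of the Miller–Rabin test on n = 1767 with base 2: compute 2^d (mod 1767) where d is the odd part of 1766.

287

n − 1 = 1766 = 2^1 · 883, so s = 1 and d = 883.
2^883 mod 1767 = 287.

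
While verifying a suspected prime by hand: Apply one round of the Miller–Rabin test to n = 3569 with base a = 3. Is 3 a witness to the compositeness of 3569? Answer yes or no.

yes

n − 1 = 3568 = 2^4 · 223, so s = 4 and d = 223.
Repeated squaring mod 3569: 3^1 ≡ 3, 3^2 ≡ 9, 3^4 ≡ 81, 3^8 ≡ 2992, 3^16 ≡ 1012, 3^32 ≡ 3410, 3^64 ≡ 298, 3^128 ≡ 3148.
223 = 128 + 64 + 16 + 8 + 4 + 2 + 1, so 3^223 ≡ 3148·298·1012·2992·81·9·3 ≡ 227 (mod 3569).
x_0 = 3^223 mod 3569 = 227.
x_0 is neither 1 nor 3568, so continue squaring.
x_1 = 227^2 mod 3569 = 1563.
x_2 = 1563^2 mod 3569 = 1773.
x_3 = 1773^2 mod 3569 = 2809.
Reached i = s−1 = 3 without hitting −1: 3 is a Miller–Rabin witness and 3569 is composite.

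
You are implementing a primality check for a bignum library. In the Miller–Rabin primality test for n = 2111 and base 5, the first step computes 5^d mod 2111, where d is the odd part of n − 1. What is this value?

1

n − 1 = 2110 = 2^1 · 1055, so s = 1 and d = 1055.
5^1055 mod 2111 = 1.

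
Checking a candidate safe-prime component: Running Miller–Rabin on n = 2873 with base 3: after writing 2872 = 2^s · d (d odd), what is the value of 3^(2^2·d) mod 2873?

n − 1 = 2872 = 2^3 · 359, so s = 3 and d = 359.
x_0 = 3^359 mod 2873 = 1660.
x_1 = 1660^2 mod 2873 = 393.
x_2 = 393^2 mod 2873 = 2180.

2180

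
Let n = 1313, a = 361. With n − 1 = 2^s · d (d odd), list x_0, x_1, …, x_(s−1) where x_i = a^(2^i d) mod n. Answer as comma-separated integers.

n − 1 = 1312 = 2^5 · 41, so s = 5 and d = 41.
x_0 = 361^41 mod 1313 = 1135.
x_1 = 1135^2 mod 1313 = 172.
x_2 = 172^2 mod 1313 = 698.
x_3 = 698^2 mod 1313 = 81.
x_4 = 81^2 mod 1313 = 1309.

1135, 172, 698, 81, 1309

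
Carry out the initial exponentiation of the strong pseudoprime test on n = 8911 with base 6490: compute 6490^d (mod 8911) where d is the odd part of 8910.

n − 1 = 8910 = 2^1 · 4455, so s = 1 and d = 4455.
Repeated squaring mod 8911: 6490^1 ≡ 6490, 6490^2 ≡ 6714, 6490^4 ≡ 5958, 6490^8 ≡ 5251, 6490^16 ≡ 2367, 6490^32 ≡ 6581, 6490^64 ≡ 2101, 6490^128 ≡ 3256, 6490^256 ≡ 6357, 6490^512 ≡ 64, 6490^1024 ≡ 4096, 6490^2048 ≡ 6714, 6490^4096 ≡ 5958.
4455 = 4096 + 256 + 64 + 32 + 4 + 2 + 1, so 6490^4455 ≡ 5958·6357·2101·6581·5958·6714·6490 ≡ 267 (mod 8911).

267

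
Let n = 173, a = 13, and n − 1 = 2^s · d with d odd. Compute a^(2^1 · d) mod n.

1

n − 1 = 172 = 2^2 · 43, so s = 2 and d = 43.
By repeated squaring, 13^43 ≡ 172 (mod 173).
x_0 = 172.
x_1 = 172^2 mod 173 = 1.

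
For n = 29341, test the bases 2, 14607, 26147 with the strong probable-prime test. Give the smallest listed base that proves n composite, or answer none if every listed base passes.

none

n − 1 = 29340 = 2^2 · 7335, so s = 2 and d = 7335.
Base 2: x_0 = 2^7335 mod 29341 = 26424. x_0 is neither 1 nor 29340, so continue squaring. x_1 = 26424^2 mod 29341 = 29340. x_1 ≡ −1, so 2 is not a witness.
Base 14607: x_0 = 14607^7335 mod 29341 = 10847. x_0 is neither 1 nor 29340, so continue squaring. x_1 = 10847^2 mod 29341 = 29340. x_1 ≡ −1, so 14607 is not a witness.
Base 26147: x_0 = 26147^7335 mod 29341 = 29340. x_0 = 29340 ≡ −1, so 26147 is not a witness.
No listed base is a witness for 29341.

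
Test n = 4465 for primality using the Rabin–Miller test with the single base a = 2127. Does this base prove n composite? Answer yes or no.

yes

n − 1 = 4464 = 2^4 · 279, so s = 4 and d = 279.
x_0 = 2127^279 mod 4465 = 1728.
x_0 is neither 1 nor 4464, so continue squaring.
x_1 = 1728^2 mod 4465 = 3364.
x_2 = 3364^2 mod 4465 = 2186.
x_3 = 2186^2 mod 4465 = 1046.
Reached i = s−1 = 3 without hitting −1: 2127 is a Miller–Rabin witness and 4465 is composite.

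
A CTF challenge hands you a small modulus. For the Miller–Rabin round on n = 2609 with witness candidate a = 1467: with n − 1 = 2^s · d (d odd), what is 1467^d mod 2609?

1550

n − 1 = 2608 = 2^4 · 163, so s = 4 and d = 163.
1467^163 mod 2609 = 1550.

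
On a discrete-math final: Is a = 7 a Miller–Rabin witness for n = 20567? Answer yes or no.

n − 1 = 20566 = 2^1 · 10283, so s = 1 and d = 10283.
Repeated squaring mod 20567: 7^1 ≡ 7, 7^2 ≡ 49, 7^4 ≡ 2401, 7^8 ≡ 6041, 7^16 ≡ 7823, 7^32 ≡ 12504, 7^64 ≡ 20249, 7^128 ≡ 18856, 7^256 ≡ 7007, 7^512 ≡ 4620, 7^1024 ≡ 16421, 7^2048 ≡ 15871, 7^4096 ≡ 4592, 7^8192 ≡ 5289.
10283 = 8192 + 2048 + 32 + 8 + 2 + 1, so 7^10283 ≡ 5289·15871·12504·6041·49·7 ≡ 15257 (mod 20567).
x_0 = 7^10283 mod 20567 = 15257.
x_0 ∉ {1, 20566} and s = 1, so 7 is a Miller–Rabin witness and 20567 is composite.

yes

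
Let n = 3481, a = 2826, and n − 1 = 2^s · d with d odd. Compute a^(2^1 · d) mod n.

n − 1 = 3480 = 2^3 · 435, so s = 3 and d = 435.
x_0 = 2826^435 mod 3481 = 2597.
x_1 = 2597^2 mod 3481 = 1712.

1712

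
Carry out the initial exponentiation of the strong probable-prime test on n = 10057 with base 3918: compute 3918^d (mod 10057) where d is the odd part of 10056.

n − 1 = 10056 = 2^3 · 1257, so s = 3 and d = 1257.
Repeated squaring mod 10057: 3918^1 ≡ 3918, 3918^2 ≡ 3742, 3918^4 ≡ 3220, 3918^8 ≡ 9690, 3918^16 ≡ 3948, 3918^32 ≡ 8411, 3918^64 ≡ 3983, 3918^128 ≡ 4400, 3918^256 ≡ 275, 3918^512 ≡ 5226, 3918^1024 ≡ 6321.
1257 = 1024 + 128 + 64 + 32 + 8 + 1, so 3918^1257 ≡ 6321·4400·3983·8411·9690·3918 ≡ 1788 (mod 10057).

1788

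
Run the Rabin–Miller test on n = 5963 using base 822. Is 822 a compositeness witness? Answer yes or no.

yes

n − 1 = 5962 = 2^1 · 2981, so s = 1 and d = 2981.
Repeated squaring mod 5963: 822^1 ≡ 822, 822^2 ≡ 1865, 822^4 ≡ 1796, 822^8 ≡ 5596, 822^16 ≡ 3503, 822^32 ≡ 5118, 822^64 ≡ 4428, 822^128 ≡ 840, 822^256 ≡ 1966, 822^512 ≡ 1132, 822^1024 ≡ 5342, 822^2048 ≡ 4009.
2981 = 2048 + 512 + 256 + 128 + 32 + 4 + 1, so 822^2981 ≡ 4009·1132·1966·840·5118·1796·822 ≡ 4594 (mod 5963).
x_0 = 822^2981 mod 5963 = 4594.
x_0 ∉ {1, 5962} and s = 1, so 822 is a Miller–Rabin witness and 5963 is composite.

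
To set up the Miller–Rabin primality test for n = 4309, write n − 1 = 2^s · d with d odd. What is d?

Halving: 4308 → 2154 → 1077; 1077 is odd.
So 4308 = 2^2 · 1077.

1077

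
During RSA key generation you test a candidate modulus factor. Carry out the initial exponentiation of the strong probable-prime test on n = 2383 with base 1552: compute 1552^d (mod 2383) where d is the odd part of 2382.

2382

n − 1 = 2382 = 2^1 · 1191, so s = 1 and d = 1191.
Repeated squaring mod 2383: 1552^1 ≡ 1552, 1552^2 ≡ 1874, 1552^4 ≡ 1717, 1552^8 ≡ 318, 1552^16 ≡ 1038, 1552^32 ≡ 328, 1552^64 ≡ 349, 1552^128 ≡ 268, 1552^256 ≡ 334, 1552^512 ≡ 1938, 1552^1024 ≡ 236.
1191 = 1024 + 128 + 32 + 4 + 2 + 1, so 1552^1191 ≡ 236·268·328·1717·1874·1552 ≡ 2382 (mod 2383).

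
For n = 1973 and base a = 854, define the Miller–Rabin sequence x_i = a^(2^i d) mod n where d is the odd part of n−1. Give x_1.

1972

n − 1 = 1972 = 2^2 · 493, so s = 2 and d = 493.
x_0 = 854^493 mod 1973 = 259.
x_1 = 259^2 mod 1973 = 1972.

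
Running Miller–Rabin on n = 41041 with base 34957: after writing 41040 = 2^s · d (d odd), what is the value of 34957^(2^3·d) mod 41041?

n − 1 = 41040 = 2^4 · 2565, so s = 4 and d = 2565.
By repeated squaring, 34957^2565 ≡ 18941 (mod 41041).
x_0 = 18941.
x_1 = 18941^2 mod 41041 = 22100.
x_2 = 22100^2 mod 41041 = 22100.
x_3 = 22100^2 mod 41041 = 22100.

22100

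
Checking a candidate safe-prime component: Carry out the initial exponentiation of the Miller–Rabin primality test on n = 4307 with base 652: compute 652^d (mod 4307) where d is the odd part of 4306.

2954

n − 1 = 4306 = 2^1 · 2153, so s = 1 and d = 2153.
Repeated squaring mod 4307: 652^1 ≡ 652, 652^2 ≡ 3018, 652^4 ≡ 3326, 652^8 ≡ 1900, 652^16 ≡ 734, 652^32 ≡ 381, 652^64 ≡ 3030, 652^128 ≡ 2683, 652^256 ≡ 1492, 652^512 ≡ 3652, 652^1024 ≡ 2632, 652^2048 ≡ 1768.
2153 = 2048 + 64 + 32 + 8 + 1, so 652^2153 ≡ 1768·3030·381·1900·652 ≡ 2954 (mod 4307).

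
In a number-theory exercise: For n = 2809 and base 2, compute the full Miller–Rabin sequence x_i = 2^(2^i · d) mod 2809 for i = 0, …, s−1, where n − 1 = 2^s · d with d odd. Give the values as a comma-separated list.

1772, 2331, 955

n − 1 = 2808 = 2^3 · 351, so s = 3 and d = 351.
x_0 = 2^351 mod 2809 = 1772.
x_1 = 1772^2 mod 2809 = 2331.
x_2 = 2331^2 mod 2809 = 955.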